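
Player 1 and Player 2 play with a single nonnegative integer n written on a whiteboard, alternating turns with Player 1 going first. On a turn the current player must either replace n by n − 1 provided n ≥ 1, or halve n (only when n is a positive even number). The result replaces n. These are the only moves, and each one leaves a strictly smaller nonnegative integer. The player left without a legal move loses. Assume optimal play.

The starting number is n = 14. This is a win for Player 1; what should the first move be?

Use the standard recursion: the mover loses at a terminal position; elsewhere, the mover wins exactly when some move hands the opponent an L position.
n=0: no move → L
n=1: →0(L), so W
n=2: →1(W) only, which is W, so L
n=3: →2(L), so W
n=4: →2(L), so W
n=5: →4(W) only, which is W, so L
n=6: →5(L), so W
n=7: →6(W) only, which is W, so L
n=8: →7(L), so W
n=9: →8(W) only, which is W, so L
n=10: →5(L), so W
n=11: →10(W) only, which is W, so L
n=12: →11(L), so W
n=13: →12(W) only, which is W, so L
n=14: →7(L), so W
From 14, the L positions reachable in one move are: 7, 13. Any move reaching one of these is winning.

Move to 7.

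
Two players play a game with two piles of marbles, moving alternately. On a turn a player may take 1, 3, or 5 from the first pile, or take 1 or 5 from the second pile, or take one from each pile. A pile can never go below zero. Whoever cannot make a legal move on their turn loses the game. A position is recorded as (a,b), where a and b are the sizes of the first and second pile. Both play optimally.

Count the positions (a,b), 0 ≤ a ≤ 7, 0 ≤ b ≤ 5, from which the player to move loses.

12

Work bottom-up. With no move the player to move loses. Otherwise the position is W if at least one move leads to an L position for the opponent, and L if every move leads to a W.
Every move lowers a or b (never raises either), so fill the grid row by row in increasing a, and left to right within a row: each cell's successors are then already labelled.
      b=0  b=1  b=2  b=3  b=4  b=5
a=0:    L    W    L    W    L    W
a=1:    W    W    W    W    W    W
a=2:    L    W    L    W    L    W
a=3:    W    W    W    W    W    W
a=4:    L    W    L    W    L    W
a=5:    W    W    W    W    W    W
a=6:    L    W    L    W    L    W
a=7:    W    W    W    W    W    W
Cells with no legal move (terminal, hence L): (0,0).
The remaining L cells, each justified by listing all of its moves:
(0,2): L (sole option (0,1)(W) is W)
(0,4): L (sole option (0,3)(W) is W)
(2,0): L (sole option (1,0)(W) is W)
(2,2): L (options (1,2)(W), (2,1)(W), (1,1)(W) are all W)
(2,4): L (options (1,4)(W), (2,3)(W), (1,3)(W) are all W)
(4,0): L (options (3,0)(W), (1,0)(W) are all W)
(4,2): L (options (3,2)(W), (1,2)(W), (4,1)(W), (3,1)(W) are all W)
(4,4): L (options (3,4)(W), (1,4)(W), (4,3)(W), (3,3)(W) are all W)
(6,0): L (options (5,0)(W), (3,0)(W), (1,0)(W) are all W)
(6,2): L (options (5,2)(W), (3,2)(W), (1,2)(W), (6,1)(W), (5,1)(W) are all W)
(6,4): L (options (5,4)(W), (3,4)(W), (1,4)(W), (6,3)(W), (5,3)(W) are all W)
Every other cell has at least one move into one of the L cells above, so it is W.
L cells per row: a=0: 3, a=1: 0, a=2: 3, a=3: 0, a=4: 3, a=5: 0, a=6: 3, a=7: 0; total 12.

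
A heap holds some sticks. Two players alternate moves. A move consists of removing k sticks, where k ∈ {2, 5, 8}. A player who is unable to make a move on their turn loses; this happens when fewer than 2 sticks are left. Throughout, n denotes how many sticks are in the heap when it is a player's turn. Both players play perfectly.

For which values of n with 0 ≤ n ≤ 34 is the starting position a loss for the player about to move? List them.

Positions with no move are L. A position that does have a move is losing for the player to move precisely when every available move leads to a winning position for the opponent. Fill in the labels:
n=0: no move → L
n=1: no move → L
n=2: reaches L-position 0 → W
n=3: reaches L-position 1 → W
n=4: only reaches 2(W), which is W → L
n=5: reaches L-position 0 → W
n=6: reaches L-position 4 → W
n=7: only reaches 5(W), 2(W), all W → L
n=8: reaches L-position 0 → W
n=9: reaches L-position 7 → W
n=10: only reaches 8(W), 5(W), 2(W), all W → L
n=11: only reaches 9(W), 6(W), 3(W), all W → L
n=12: reaches L-position 10 → W
n=13: reaches L-position 11 → W
n=14: only reaches 12(W), 9(W), 6(W), all W → L
n=15: reaches L-position 10 → W
n=16: reaches L-position 14 → W
n=17: only reaches 15(W), 12(W), 9(W), all W → L
n=18: reaches L-position 10 → W
n=19: reaches L-position 17 → W
n=20: only reaches 18(W), 15(W), 12(W), all W → L
n=21: only reaches 19(W), 16(W), 13(W), all W → L
n=22: reaches L-position 20 → W
n=23: reaches L-position 21 → W
n=24: only reaches 22(W), 19(W), 16(W), all W → L
n=25: reaches L-position 20 → W
n=26: reaches L-position 24 → W
n=27: only reaches 25(W), 22(W), 19(W), all W → L
n=28: reaches L-position 20 → W
n=29: reaches L-position 27 → W
n=30: only reaches 28(W), 25(W), 22(W), all W → L
n=31: only reaches 29(W), 26(W), 23(W), all W → L
n=32: reaches L-position 30 → W
n=33: reaches L-position 31 → W
n=34: only reaches 32(W), 29(W), 26(W), all W → L
Reading off the rows marked L gives the requested list; there are 15 such values of n.

0, 1, 4, 7, 10, 11, 14, 17, 20, 21, 24, 27, 30, 31, 34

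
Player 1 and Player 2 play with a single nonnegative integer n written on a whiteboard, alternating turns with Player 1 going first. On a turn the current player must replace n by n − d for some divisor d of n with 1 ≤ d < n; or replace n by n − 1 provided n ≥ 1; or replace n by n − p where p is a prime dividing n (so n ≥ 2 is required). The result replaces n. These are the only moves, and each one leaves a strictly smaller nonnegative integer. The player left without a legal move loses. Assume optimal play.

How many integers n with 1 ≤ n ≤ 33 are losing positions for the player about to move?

6

Use the standard recursion: the mover loses at a terminal position; elsewhere, the mover wins exactly when some move hands the opponent an L position.
n=0: no move → L
n=1: →0(L), so W
n=2: →0(L), so W
n=3: →0(L), so W
n=4: →2(W), 3(W) — all W, so L
n=5: →0(L), so W
n=6: →4(L), so W
n=7: →0(L), so W
n=8: →4(L), so W
n=9: →6(W), 8(W) — all W, so L
n=10: →9(L), so W
n=11: →0(L), so W
n=12: →9(L), so W
n=13: →0(L), so W
n=14: →7(W), 12(W), 13(W) — all W, so L
n=15: →14(L), so W
n=16: →14(L), so W
n=17: →0(L), so W
n=18: →9(L), so W
n=19: →0(L), so W
n=20: →10(W), 15(W), 16(W), 18(W), 19(W) — all W, so L
n=21: →14(L), so W
n=22: →20(L), so W
n=23: →0(L), so W
n=24: →20(L), so W
n=25: →20(L), so W
n=26: →13(W), 24(W), 25(W) — all W, so L
n=27: →26(L), so W
n=28: →14(L), so W
n=29: →0(L), so W
n=30: →20(L), so W
n=31: →0(L), so W
n=32: →16(W), 24(W), 28(W), 30(W), 31(W) — all W, so L
n=33: →32(L), so W
L entries with 1 ≤ n ≤ 33 (n=0 is outside the asked range and is not counted): n = 4, 9, 14, 20, 26, 32; that makes 6.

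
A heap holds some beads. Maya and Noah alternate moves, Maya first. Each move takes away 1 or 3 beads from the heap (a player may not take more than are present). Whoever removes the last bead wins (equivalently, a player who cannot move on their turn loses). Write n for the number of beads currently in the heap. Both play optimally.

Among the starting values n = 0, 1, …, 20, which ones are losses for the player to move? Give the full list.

0, 2, 4, 6, 8, 10, 12, 14, 16, 18, 20

Use the standard recursion: the mover loses at a terminal position; elsewhere, the mover wins exactly when some move hands the opponent an L position.
n=0: no move → L
n=1: reaches L-position 0 → W
n=2: only reaches 1(W), which is W → L
n=3: reaches L-position 2 → W
n=4: only reaches 3(W), 1(W), all W → L
n=5: reaches L-position 4 → W
n=6: only reaches 5(W), 3(W), all W → L
n=7: reaches L-position 6 → W
n=8: only reaches 7(W), 5(W), all W → L
n=9: reaches L-position 8 → W
n=10: only reaches 9(W), 7(W), all W → L
n=11: reaches L-position 10 → W
n=12: only reaches 11(W), 9(W), all W → L
n=13: reaches L-position 12 → W
n=14: only reaches 13(W), 11(W), all W → L
n=15: reaches L-position 14 → W
n=16: only reaches 15(W), 13(W), all W → L
n=17: reaches L-position 16 → W
n=18: only reaches 17(W), 15(W), all W → L
n=19: reaches L-position 18 → W
n=20: only reaches 19(W), 17(W), all W → L
The losing starting values of n are exactly the entries labelled L in this table (11 of them).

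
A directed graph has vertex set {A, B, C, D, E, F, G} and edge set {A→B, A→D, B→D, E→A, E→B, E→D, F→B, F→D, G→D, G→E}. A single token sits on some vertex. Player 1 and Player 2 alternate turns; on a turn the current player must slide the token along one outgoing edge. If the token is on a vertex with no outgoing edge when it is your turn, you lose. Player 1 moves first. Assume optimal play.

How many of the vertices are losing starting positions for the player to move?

Positions with no move are L. A position that does have a move is losing for the player to move precisely when every available move leads to a winning position for the opponent. Fill in the labels:
Every edge goes from a vertex to one that appears earlier in the order D, C, B, A, E, F, G, so processing vertices in that order labels each vertex after all of its successors.
D: no outgoing edge → L
C: no outgoing edge → L
B: →D(L), so W
A: →D(L), so W
E: →D(L), so W
F: →D(L), so W
G: →D(L), so W
The L vertices are C, D; that is 2 in all.

2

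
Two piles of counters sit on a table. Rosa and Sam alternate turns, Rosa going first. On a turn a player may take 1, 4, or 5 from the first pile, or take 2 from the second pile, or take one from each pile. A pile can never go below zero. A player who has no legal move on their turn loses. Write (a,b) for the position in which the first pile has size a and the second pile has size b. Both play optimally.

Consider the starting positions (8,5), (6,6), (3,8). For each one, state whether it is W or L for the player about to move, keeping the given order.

(8,5): L, (6,6): W, (3,8): L

Work bottom-up. With no move the player to move loses. Otherwise the position is W if at least one move leads to an L position for the opponent, and L if every move leads to a W.
No move ever increases a pile, so every position that can arise here has a ≤ 8 and b ≤ 8; it is enough to label the cells with 0 ≤ a ≤ 8 and 0 ≤ b ≤ 8.
Every move lowers a or b (never raises either), so fill the grid row by row in increasing a, and left to right within a row: each cell's successors are then already labelled.
      b=0  b=1  b=2  b=3  b=4  b=5  b=6  b=7  b=8
a=0:    L    L    W    W    L    L    W    W    L
a=1:    W    W    W    L    W    W    W    L    W
a=2:    L    L    W    W    W    L    L    W    W
a=3:    W    W    W    L    L    W    W    W    L
a=4:    W    W    L    W    W    W    L    L    W
a=5:    W    W    W    W    W    W    W    W    W
a=6:    W    W    L    W    W    W    W    W    L
a=7:    W    W    W    W    W    W    W    L    W
a=8:    L    L    W    W    W    L    W    W    W
Cells with no legal move (terminal, hence L): (0,0), (0,1).
The remaining L cells, each justified by listing all of its moves:
(0,4): only reaches (0,2)(W), which is W → L
(0,5): only reaches (0,3)(W), which is W → L
(0,8): only reaches (0,6)(W), which is W → L
(1,3): only reaches (0,3)(W), (1,1)(W), (0,2)(W), all W → L
(1,7): only reaches (0,7)(W), (1,5)(W), (0,6)(W), all W → L
(2,0): only reaches (1,0)(W), which is W → L
(2,1): only reaches (1,1)(W), (1,0)(W), all W → L
(2,5): only reaches (1,5)(W), (2,3)(W), (1,4)(W), all W → L
(2,6): only reaches (1,6)(W), (2,4)(W), (1,5)(W), all W → L
(3,3): only reaches (2,3)(W), (3,1)(W), (2,2)(W), all W → L
(3,4): only reaches (2,4)(W), (3,2)(W), (2,3)(W), all W → L
(3,8): only reaches (2,8)(W), (3,6)(W), (2,7)(W), all W → L
(4,2): only reaches (3,2)(W), (0,2)(W), (4,0)(W), (3,1)(W), all W → L
(4,6): only reaches (3,6)(W), (0,6)(W), (4,4)(W), (3,5)(W), all W → L
(4,7): only reaches (3,7)(W), (0,7)(W), (4,5)(W), (3,6)(W), all W → L
(6,2): only reaches (5,2)(W), (2,2)(W), (1,2)(W), (6,0)(W), (5,1)(W), all W → L
(6,8): only reaches (5,8)(W), (2,8)(W), (1,8)(W), (6,6)(W), (5,7)(W), all W → L
(7,7): only reaches (6,7)(W), (3,7)(W), (2,7)(W), (7,5)(W), (6,6)(W), all W → L
(8,0): only reaches (7,0)(W), (4,0)(W), (3,0)(W), all W → L
(8,1): only reaches (7,1)(W), (4,1)(W), (3,1)(W), (7,0)(W), all W → L
(8,5): only reaches (7,5)(W), (4,5)(W), (3,5)(W), (8,3)(W), (7,4)(W), all W → L
Every other cell has at least one move into one of the L cells above, so it is W.
(8,5): one of the L cells justified above, so L
(6,6): the move to (2,6) reaches an L cell, so W
(3,8): one of the L cells justified above, so L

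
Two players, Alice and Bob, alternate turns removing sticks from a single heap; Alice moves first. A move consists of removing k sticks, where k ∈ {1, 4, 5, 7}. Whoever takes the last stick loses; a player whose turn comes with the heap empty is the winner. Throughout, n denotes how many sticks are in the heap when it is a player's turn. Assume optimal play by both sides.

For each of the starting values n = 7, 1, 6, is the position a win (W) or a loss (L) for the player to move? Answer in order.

7: W, 1: L, 6: W

Build the W/L table. Terminal = W. A non-terminal position is W if it has a move to some L; otherwise it is L.
n=0: no move; the opponent has just taken the last stick and therefore loses → W
n=1: only reaches 0(W), which is W → L
n=2: reaches L-position 1 → W
n=3: only reaches 2(W), which is W → L
n=4: reaches L-position 3 → W
n=5: reaches L-position 1 → W
n=6: reaches L-position 1 → W
n=7: reaches L-position 3 → W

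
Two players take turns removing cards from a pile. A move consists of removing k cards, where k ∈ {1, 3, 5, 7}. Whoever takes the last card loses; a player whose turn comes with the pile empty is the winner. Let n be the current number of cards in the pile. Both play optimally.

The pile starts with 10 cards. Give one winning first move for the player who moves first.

Remove 1, leaving 9.

Positions with no move are W. A position that does have a move is losing for the player to move precisely when every available move leads to a winning position for the opponent. Fill in the labels:
n=0: no move; the opponent has just taken the last card and therefore loses → W
n=1: →0(W) only, which is W, so L
n=2: →1(L), so W
n=3: →2(W), 0(W) — all W, so L
n=4: →3(L), so W
n=5: →4(W), 2(W), 0(W) — all W, so L
n=6: →5(L), so W
n=7: →6(W), 4(W), 2(W), 0(W) — all W, so L
n=8: →7(L), so W
n=9: →8(W), 6(W), 4(W), 2(W) — all W, so L
n=10: →9(L), so W
From 10, the L positions reachable in one move are: 9, 7, 5, 3. Any move reaching one of these is winning.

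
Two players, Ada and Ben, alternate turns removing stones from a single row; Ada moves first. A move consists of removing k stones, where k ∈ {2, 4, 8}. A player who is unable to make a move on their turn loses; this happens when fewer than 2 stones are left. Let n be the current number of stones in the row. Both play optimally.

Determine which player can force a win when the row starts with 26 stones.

Ada wins.

Build the W/L table. Terminal = L. A non-terminal position is W if it has a move to some L; otherwise it is L.
n=0: no move → L
n=1: no move → L
n=2: →0(L), so W
n=3: →1(L), so W
n=4: →0(L), so W
n=5: →1(L), so W
n=6: →4(W), 2(W) — all W, so L
n=7: →5(W), 3(W) — all W, so L
n=8: →6(L), so W
n=9: →7(L), so W
n=10: →6(L), so W
n=11: →7(L), so W
n=12: →10(W), 8(W), 4(W) — all W, so L
n=13: →11(W), 9(W), 5(W) — all W, so L
n=14: →12(L), so W
n=15: →13(L), so W
n=16: →12(L), so W
n=17: →13(L), so W
n=18: →16(W), 14(W), 10(W) — all W, so L
n=19: →17(W), 15(W), 11(W) — all W, so L
n=20: →18(L), so W
n=21: →19(L), so W
n=22: →18(L), so W
n=23: →19(L), so W
n=24: →22(W), 20(W), 16(W) — all W, so L
n=25: →23(W), 21(W), 17(W) — all W, so L
n=26: →24(L), so W
From 26 Ada can remove 2, leaving 24, reaching an L position.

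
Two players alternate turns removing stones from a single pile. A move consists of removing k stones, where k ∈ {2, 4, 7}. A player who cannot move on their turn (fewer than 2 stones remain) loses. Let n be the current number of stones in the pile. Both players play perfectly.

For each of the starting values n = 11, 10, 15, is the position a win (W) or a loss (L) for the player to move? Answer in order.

11: W, 10: W, 15: L

Compute win/loss labels from the base case upward. A position with no move is L. Any other position is W if it can reach an L in one move, else L.
n=0: no move → L
n=1: no move → L
n=2: reaches L-position 0 → W
n=3: reaches L-position 1 → W
n=4: reaches L-position 0 → W
n=5: reaches L-position 1 → W
n=6: only reaches 4(W), 2(W), all W → L
n=7: reaches L-position 0 → W
n=8: reaches L-position 6 → W
n=9: only reaches 7(W), 5(W), 2(W), all W → L
n=10: reaches L-position 6 → W
n=11: reaches L-position 9 → W
n=12: only reaches 10(W), 8(W), 5(W), all W → L
n=13: reaches L-position 9 → W
n=14: reaches L-position 12 → W
n=15: only reaches 13(W), 11(W), 8(W), all W → L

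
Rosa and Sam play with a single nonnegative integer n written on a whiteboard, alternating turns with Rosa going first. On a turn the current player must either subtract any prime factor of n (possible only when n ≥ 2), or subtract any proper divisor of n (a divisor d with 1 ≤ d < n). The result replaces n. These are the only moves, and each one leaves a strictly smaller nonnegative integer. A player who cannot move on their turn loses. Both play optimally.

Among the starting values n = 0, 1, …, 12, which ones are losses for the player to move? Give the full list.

0, 1, 4, 9

Classify positions by backward induction: terminal positions (no move available) are L. From any other position, the mover wins iff some move reaches an L.
n=0: no move → L
n=1: no move → L
n=2: reaches L-position 0 → W
n=3: reaches L-position 0 → W
n=4: only reaches 2(W), 3(W), all W → L
n=5: reaches L-position 0 → W
n=6: reaches L-position 4 → W
n=7: reaches L-position 0 → W
n=8: reaches L-position 4 → W
n=9: only reaches 6(W), 8(W), all W → L
n=10: reaches L-position 9 → W
n=11: reaches L-position 0 → W
n=12: reaches L-position 9 → W
The losing starting values of n are exactly the entries labelled L in this table (4 of them).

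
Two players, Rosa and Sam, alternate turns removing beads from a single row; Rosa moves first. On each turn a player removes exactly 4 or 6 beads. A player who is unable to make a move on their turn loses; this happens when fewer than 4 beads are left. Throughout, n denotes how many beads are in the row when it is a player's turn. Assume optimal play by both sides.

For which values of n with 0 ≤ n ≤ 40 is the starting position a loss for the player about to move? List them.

0, 1, 2, 3, 10, 11, 12, 13, 20, 21, 22, 23, 30, 31, 32, 33, 40

Positions with no move are L. A position that does have a move is losing for the player to move precisely when every available move leads to a winning position for the opponent. Fill in the labels:
n=0: no move → L
n=1: no move → L
n=2: no move → L
n=3: no move → L
n=4: W (go to 0, an L position)
n=5: W (go to 1, an L position)
n=6: W (go to 2, an L position)
n=7: W (go to 3, an L position)
n=8: W (go to 2, an L position)
n=9: W (go to 3, an L position)
n=10: L (options 6(W), 4(W) are all W)
n=11: L (options 7(W), 5(W) are all W)
n=12: L (options 8(W), 6(W) are all W)
n=13: L (options 9(W), 7(W) are all W)
n=14: W (go to 10, an L position)
n=15: W (go to 11, an L position)
n=16: W (go to 12, an L position)
n=17: W (go to 13, an L position)
n=18: W (go to 12, an L position)
n=19: W (go to 13, an L position)
n=20: L (options 16(W), 14(W) are all W)
n=21: L (options 17(W), 15(W) are all W)
n=22: L (options 18(W), 16(W) are all W)
n=23: L (options 19(W), 17(W) are all W)
n=24: W (go to 20, an L position)
n=25: W (go to 21, an L position)
n=26: W (go to 22, an L position)
n=27: W (go to 23, an L position)
n=28: W (go to 22, an L position)
n=29: W (go to 23, an L position)
n=30: L (options 26(W), 24(W) are all W)
n=31: L (options 27(W), 25(W) are all W)
n=32: L (options 28(W), 26(W) are all W)
n=33: L (options 29(W), 27(W) are all W)
n=34: W (go to 30, an L position)
n=35: W (go to 31, an L position)
n=36: W (go to 32, an L position)
n=37: W (go to 33, an L position)
n=38: W (go to 32, an L position)
n=39: W (go to 33, an L position)
n=40: L (options 36(W), 34(W) are all W)
Reading off the rows marked L gives the requested list; there are 17 such values of n.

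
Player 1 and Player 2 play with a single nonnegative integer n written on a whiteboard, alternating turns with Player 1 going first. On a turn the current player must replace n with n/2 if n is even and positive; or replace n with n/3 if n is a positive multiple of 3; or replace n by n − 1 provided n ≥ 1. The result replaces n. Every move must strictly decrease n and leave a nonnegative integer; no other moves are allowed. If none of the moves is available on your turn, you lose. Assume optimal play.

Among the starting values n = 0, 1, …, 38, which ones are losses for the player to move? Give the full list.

0, 2, 5, 7, 9, 11, 13, 16, 19, 23, 25, 28, 30, 34, 36

Label each position W (a win for the player to move) or L (a loss). A position with no legal move is L; any other position is W exactly when some move reaches an L, and L when every move reaches a W.
n=0: no move → L
n=1: W (go to 0, an L position)
n=2: L (sole option 1(W) is W)
n=3: W (go to 2, an L position)
n=4: W (go to 2, an L position)
n=5: L (sole option 4(W) is W)
n=6: W (go to 2, an L position)
n=7: L (sole option 6(W) is W)
n=8: W (go to 7, an L position)
n=9: L (options 3(W), 8(W) are all W)
n=10: W (go to 5, an L position)
n=11: L (sole option 10(W) is W)
n=12: W (go to 11, an L position)
n=13: L (sole option 12(W) is W)
n=14: W (go to 7, an L position)
n=15: W (go to 5, an L position)
n=16: L (options 8(W), 15(W) are all W)
n=17: W (go to 16, an L position)
n=18: W (go to 9, an L position)
n=19: L (sole option 18(W) is W)
n=20: W (go to 19, an L position)
n=21: W (go to 7, an L position)
n=22: W (go to 11, an L position)
n=23: L (sole option 22(W) is W)
n=24: W (go to 23, an L position)
n=25: L (sole option 24(W) is W)
n=26: W (go to 13, an L position)
n=27: W (go to 9, an L position)
n=28: L (options 14(W), 27(W) are all W)
n=29: W (go to 28, an L position)
n=30: L (options 10(W), 15(W), 29(W) are all W)
n=31: W (go to 30, an L position)
n=32: W (go to 16, an L position)
n=33: W (go to 11, an L position)
n=34: L (options 17(W), 33(W) are all W)
n=35: W (go to 34, an L position)
n=36: L (options 12(W), 18(W), 35(W) are all W)
n=37: W (go to 36, an L position)
n=38: W (go to 19, an L position)
Reading off the rows marked L gives the requested list; there are 15 such values of n.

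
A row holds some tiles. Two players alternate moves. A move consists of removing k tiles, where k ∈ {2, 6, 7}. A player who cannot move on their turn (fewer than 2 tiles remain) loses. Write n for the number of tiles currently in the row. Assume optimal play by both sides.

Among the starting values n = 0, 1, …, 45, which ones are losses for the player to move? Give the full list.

Work bottom-up. With no move the player to move loses. Otherwise the position is W if at least one move leads to an L position for the opponent, and L if every move leads to a W.
n=0: no move → L
n=1: no move → L
n=2: →0(L), so W
n=3: →1(L), so W
n=4: →2(W) only, which is W, so L
n=5: →3(W) only, which is W, so L
n=6: →4(L), so W
n=7: →5(L), so W
n=8: →1(L), so W
n=9: →7(W), 3(W), 2(W) — all W, so L
n=10: →4(L), so W
n=11: →9(L), so W
n=12: →5(L), so W
n=13: →11(W), 7(W), 6(W) — all W, so L
n=14: →12(W), 8(W), 7(W) — all W, so L
n=15: →13(L), so W
n=16: →14(L), so W
n=17: →15(W), 11(W), 10(W) — all W, so L
n=18: →16(W), 12(W), 11(W) — all W, so L
n=19: →17(L), so W
n=20: →18(L), so W
n=21: →14(L), so W
n=22: →20(W), 16(W), 15(W) — all W, so L
n=23: →17(L), so W
n=24: →22(L), so W
n=25: →18(L), so W
n=26: →24(W), 20(W), 19(W) — all W, so L
n=27: →25(W), 21(W), 20(W) — all W, so L
n=28: →26(L), so W
n=29: →27(L), so W
n=30: →28(W), 24(W), 23(W) — all W, so L
n=31: →29(W), 25(W), 24(W) — all W, so L
n=32: →30(L), so W
n=33: →31(L), so W
n=34: →27(L), so W
n=35: →33(W), 29(W), 28(W) — all W, so L
n=36: →30(L), so W
n=37: →35(L), so W
n=38: →31(L), so W
n=39: →37(W), 33(W), 32(W) — all W, so L
n=40: →38(W), 34(W), 33(W) — all W, so L
n=41: →39(L), so W
n=42: →40(L), so W
n=43: →41(W), 37(W), 36(W) — all W, so L
n=44: →42(W), 38(W), 37(W) — all W, so L
n=45: →43(L), so W
Reading off the rows marked L gives the requested list; there are 19 such values of n.

0, 1, 4, 5, 9, 13, 14, 17, 18, 22, 26, 27, 30, 31, 35, 39, 40, 43, 44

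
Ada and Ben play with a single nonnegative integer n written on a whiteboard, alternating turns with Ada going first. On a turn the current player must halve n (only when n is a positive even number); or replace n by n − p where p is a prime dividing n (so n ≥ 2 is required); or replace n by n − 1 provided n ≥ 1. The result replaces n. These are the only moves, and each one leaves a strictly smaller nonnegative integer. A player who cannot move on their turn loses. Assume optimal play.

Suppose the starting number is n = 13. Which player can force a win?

Ada wins.

Use the standard recursion: the mover loses at a terminal position; elsewhere, the mover wins exactly when some move hands the opponent an L position.
n=0: no move → L
n=1: can move to 0, which is L ⇒ W
n=2: can move to 0, which is L ⇒ W
n=3: can move to 0, which is L ⇒ W
n=4: moves to 2(W), 3(W); every one is W ⇒ L
n=5: can move to 0, which is L ⇒ W
n=6: can move to 4, which is L ⇒ W
n=7: can move to 0, which is L ⇒ W
n=8: can move to 4, which is L ⇒ W
n=9: moves to 6(W), 8(W); every one is W ⇒ L
n=10: can move to 9, which is L ⇒ W
n=11: can move to 0, which is L ⇒ W
n=12: can move to 9, which is L ⇒ W
n=13: can move to 0, which is L ⇒ W
From 13 Ada can move to 0, reaching an L position.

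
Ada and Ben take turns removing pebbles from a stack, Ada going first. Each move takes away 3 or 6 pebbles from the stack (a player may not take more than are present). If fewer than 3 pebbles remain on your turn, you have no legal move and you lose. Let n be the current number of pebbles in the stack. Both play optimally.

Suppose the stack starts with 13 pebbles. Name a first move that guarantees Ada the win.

Remove 3, leaving 10.

Classify positions by backward induction: terminal positions (no move available) are L. From any other position, the mover wins iff some move reaches an L.
n=0: no move → L
n=1: no move → L
n=2: no move → L
n=3: W (go to 0, an L position)
n=4: W (go to 1, an L position)
n=5: W (go to 2, an L position)
n=6: W (go to 0, an L position)
n=7: W (go to 1, an L position)
n=8: W (go to 2, an L position)
n=9: L (options 6(W), 3(W) are all W)
n=10: L (options 7(W), 4(W) are all W)
n=11: L (options 8(W), 5(W) are all W)
n=12: W (go to 9, an L position)
n=13: W (go to 10, an L position)
From 13, the L positions reachable in one move are: 10.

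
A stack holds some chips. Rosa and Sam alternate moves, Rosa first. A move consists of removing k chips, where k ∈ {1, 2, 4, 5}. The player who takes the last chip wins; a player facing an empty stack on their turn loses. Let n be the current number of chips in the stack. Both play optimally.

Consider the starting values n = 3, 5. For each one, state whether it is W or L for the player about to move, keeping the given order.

3: L, 5: W

Build the W/L table. Terminal = L. A non-terminal position is W if it has a move to some L; otherwise it is L.
n=0: no move → L
n=1: can move to 0, which is L ⇒ W
n=2: can move to 0, which is L ⇒ W
n=3: moves to 2(W), 1(W); every one is W ⇒ L
n=4: can move to 3, which is L ⇒ W
n=5: can move to 3, which is L ⇒ W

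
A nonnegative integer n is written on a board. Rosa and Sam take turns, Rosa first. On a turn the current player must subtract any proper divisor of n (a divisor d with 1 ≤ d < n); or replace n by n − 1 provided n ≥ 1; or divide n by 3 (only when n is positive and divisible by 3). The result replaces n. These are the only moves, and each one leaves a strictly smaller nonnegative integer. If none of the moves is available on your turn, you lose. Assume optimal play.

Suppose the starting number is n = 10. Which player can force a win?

Rosa wins.

Use the standard recursion: the mover loses at a terminal position; elsewhere, the mover wins exactly when some move hands the opponent an L position.
n=0: no move → L
n=1: W (go to 0, an L position)
n=2: L (sole option 1(W) is W)
n=3: W (go to 2, an L position)
n=4: W (go to 2, an L position)
n=5: L (sole option 4(W) is W)
n=6: W (go to 2, an L position)
n=7: L (sole option 6(W) is W)
n=8: W (go to 7, an L position)
n=9: L (options 3(W), 6(W), 8(W) are all W)
n=10: W (go to 5, an L position)
From 10 Rosa can move to 5, reaching an L position.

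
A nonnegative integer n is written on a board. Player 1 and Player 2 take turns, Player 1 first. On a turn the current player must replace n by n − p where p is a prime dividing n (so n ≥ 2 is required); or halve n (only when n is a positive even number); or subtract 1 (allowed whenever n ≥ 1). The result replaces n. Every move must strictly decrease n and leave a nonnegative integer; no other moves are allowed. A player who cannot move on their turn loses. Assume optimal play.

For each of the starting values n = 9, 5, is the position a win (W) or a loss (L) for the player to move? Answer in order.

9: L, 5: W

Label each position W (a win for the player to move) or L (a loss). A position with no legal move is L; any other position is W exactly when some move reaches an L, and L when every move reaches a W.
n=0: no move → L
n=1: →0(L), so W
n=2: →0(L), so W
n=3: →0(L), so W
n=4: →2(W), 3(W) — all W, so L
n=5: →0(L), so W
n=6: →4(L), so W
n=7: →0(L), so W
n=8: →4(L), so W
n=9: →6(W), 8(W) — all W, so L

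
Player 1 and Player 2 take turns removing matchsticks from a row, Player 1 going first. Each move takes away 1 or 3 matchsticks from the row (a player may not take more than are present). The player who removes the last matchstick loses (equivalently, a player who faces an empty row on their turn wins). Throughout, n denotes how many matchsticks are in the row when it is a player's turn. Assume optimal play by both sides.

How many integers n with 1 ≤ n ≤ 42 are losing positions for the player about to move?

21

Use the standard recursion: the mover wins at a terminal position; elsewhere, the mover wins exactly when some move hands the opponent an L position.
n=0: no move; the opponent has just taken the last matchstick and therefore loses → W
n=1: L (sole option 0(W) is W)
n=2: W (go to 1, an L position)
n=3: L (options 2(W), 0(W) are all W)
n=4: W (go to 3, an L position)
n=5: L (options 4(W), 2(W) are all W)
n=6: W (go to 5, an L position)
n=7: L (options 6(W), 4(W) are all W)
n=8: W (go to 7, an L position)
n=9: L (options 8(W), 6(W) are all W)
n=10: W (go to 9, an L position)
n=11: L (options 10(W), 8(W) are all W)
n=12: W (go to 11, an L position)
n=13: L (options 12(W), 10(W) are all W)
n=14: W (go to 13, an L position)
n=15: L (options 14(W), 12(W) are all W)
n=16: W (go to 15, an L position)
n=17: L (options 16(W), 14(W) are all W)
n=18: W (go to 17, an L position)
n=19: L (options 18(W), 16(W) are all W)
n=20: W (go to 19, an L position)
n=21: L (options 20(W), 18(W) are all W)
n=22: W (go to 21, an L position)
n=23: L (options 22(W), 20(W) are all W)
n=24: W (go to 23, an L position)
n=25: L (options 24(W), 22(W) are all W)
n=26: W (go to 25, an L position)
n=27: L (options 26(W), 24(W) are all W)
n=28: W (go to 27, an L position)
n=29: L (options 28(W), 26(W) are all W)
n=30: W (go to 29, an L position)
n=31: L (options 30(W), 28(W) are all W)
n=32: W (go to 31, an L position)
n=33: L (options 32(W), 30(W) are all W)
n=34: W (go to 33, an L position)
n=35: L (options 34(W), 32(W) are all W)
n=36: W (go to 35, an L position)
n=37: L (options 36(W), 34(W) are all W)
n=38: W (go to 37, an L position)
n=39: L (options 38(W), 36(W) are all W)
n=40: W (go to 39, an L position)
n=41: L (options 40(W), 38(W) are all W)
n=42: W (go to 41, an L position)
L entries with 1 ≤ n ≤ 42 (the range starts at n=1): n = 1, 3, 5, 7, 9, 11, 13, 15, 17, 19, 21, 23, 25, 27, 29, 31, 33, 35, 37, 39, 41; that makes 21.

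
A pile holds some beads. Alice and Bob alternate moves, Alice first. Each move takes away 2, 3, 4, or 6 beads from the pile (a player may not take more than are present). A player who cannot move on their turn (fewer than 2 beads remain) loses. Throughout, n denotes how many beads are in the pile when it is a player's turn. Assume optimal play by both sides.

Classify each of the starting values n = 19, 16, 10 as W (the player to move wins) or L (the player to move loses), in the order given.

Work bottom-up. With no move the player to move loses. Otherwise the position is W if at least one move leads to an L position for the opponent, and L if every move leads to a W.
n=0: no move → L
n=1: no move → L
n=2: can move to 0, which is L ⇒ W
n=3: can move to 1, which is L ⇒ W
n=4: can move to 1, which is L ⇒ W
n=5: can move to 1, which is L ⇒ W
n=6: can move to 0, which is L ⇒ W
n=7: can move to 1, which is L ⇒ W
n=8: moves to 6(W), 5(W), 4(W), 2(W); every one is W ⇒ L
n=9: moves to 7(W), 6(W), 5(W), 3(W); every one is W ⇒ L
n=10: can move to 8, which is L ⇒ W
n=11: can move to 9, which is L ⇒ W
n=12: can move to 9, which is L ⇒ W
n=13: can move to 9, which is L ⇒ W
n=14: can move to 8, which is L ⇒ W
n=15: can move to 9, which is L ⇒ W
n=16: moves to 14(W), 13(W), 12(W), 10(W); every one is W ⇒ L
n=17: moves to 15(W), 14(W), 13(W), 11(W); every one is W ⇒ L
n=18: can move to 16, which is L ⇒ W
n=19: can move to 17, which is L ⇒ W

19: W, 16: L, 10: W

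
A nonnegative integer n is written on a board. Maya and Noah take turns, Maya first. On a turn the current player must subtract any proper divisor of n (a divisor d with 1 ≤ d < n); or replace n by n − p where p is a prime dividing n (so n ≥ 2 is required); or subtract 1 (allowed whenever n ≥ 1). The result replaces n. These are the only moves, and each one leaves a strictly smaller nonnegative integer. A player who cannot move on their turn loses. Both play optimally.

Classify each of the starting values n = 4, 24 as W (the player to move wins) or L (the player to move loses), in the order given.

Compute win/loss labels from the base case upward. A position with no move is L. Any other position is W if it can reach an L in one move, else L.
n=0: no move → L
n=1: reaches L-position 0 → W
n=2: reaches L-position 0 → W
n=3: reaches L-position 0 → W
n=4: only reaches 2(W), 3(W), all W → L
n=5: reaches L-position 0 → W
n=6: reaches L-position 4 → W
n=7: reaches L-position 0 → W
n=8: reaches L-position 4 → W
n=9: only reaches 6(W), 8(W), all W → L
n=10: reaches L-position 9 → W
n=11: reaches L-position 0 → W
n=12: reaches L-position 9 → W
n=13: reaches L-position 0 → W
n=14: only reaches 7(W), 12(W), 13(W), all W → L
n=15: reaches L-position 14 → W
n=16: reaches L-position 14 → W
n=17: reaches L-position 0 → W
n=18: reaches L-position 9 → W
n=19: reaches L-position 0 → W
n=20: only reaches 10(W), 15(W), 16(W), 18(W), 19(W), all W → L
n=21: reaches L-position 14 → W
n=22: reaches L-position 20 → W
n=23: reaches L-position 0 → W
n=24: reaches L-position 20 → W

4: L, 24: W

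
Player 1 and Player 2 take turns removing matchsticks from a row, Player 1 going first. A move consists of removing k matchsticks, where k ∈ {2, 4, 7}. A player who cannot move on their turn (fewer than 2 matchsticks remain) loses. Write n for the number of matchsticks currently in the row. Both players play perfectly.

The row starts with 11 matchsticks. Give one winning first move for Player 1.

Compute win/loss labels from the base case upward. A position with no move is L. Any other position is W if it can reach an L in one move, else L.
n=0: no move → L
n=1: no move → L
n=2: reaches L-position 0 → W
n=3: reaches L-position 1 → W
n=4: reaches L-position 0 → W
n=5: reaches L-position 1 → W
n=6: only reaches 4(W), 2(W), all W → L
n=7: reaches L-position 0 → W
n=8: reaches L-position 6 → W
n=9: only reaches 7(W), 5(W), 2(W), all W → L
n=10: reaches L-position 6 → W
n=11: reaches L-position 9 → W
From 11, the L positions reachable in one move are: 9.

Remove 2, leaving 9.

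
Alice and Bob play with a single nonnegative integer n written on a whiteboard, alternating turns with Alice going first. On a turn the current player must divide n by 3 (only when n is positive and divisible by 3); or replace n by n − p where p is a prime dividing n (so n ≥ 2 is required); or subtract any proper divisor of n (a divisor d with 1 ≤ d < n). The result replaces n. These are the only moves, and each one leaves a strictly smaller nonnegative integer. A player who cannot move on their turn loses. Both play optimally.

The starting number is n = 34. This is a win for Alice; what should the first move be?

Work bottom-up. With no move the player to move loses. Otherwise the position is W if at least one move leads to an L position for the opponent, and L if every move leads to a W.
n=0: no move → L
n=1: no move → L
n=2: reaches L-position 0 → W
n=3: reaches L-position 0 → W
n=4: only reaches 2(W), 3(W), all W → L
n=5: reaches L-position 0 → W
n=6: reaches L-position 4 → W
n=7: reaches L-position 0 → W
n=8: reaches L-position 4 → W
n=9: only reaches 3(W), 6(W), 8(W), all W → L
n=10: reaches L-position 9 → W
n=11: reaches L-position 0 → W
n=12: reaches L-position 4 → W
n=13: reaches L-position 0 → W
n=14: only reaches 7(W), 12(W), 13(W), all W → L
n=15: reaches L-position 14 → W
n=16: reaches L-position 14 → W
n=17: reaches L-position 0 → W
n=18: reaches L-position 9 → W
n=19: reaches L-position 0 → W
n=20: only reaches 10(W), 15(W), 16(W), 18(W), 19(W), all W → L
n=21: reaches L-position 14 → W
n=22: reaches L-position 20 → W
n=23: reaches L-position 0 → W
n=24: reaches L-position 20 → W
n=25: reaches L-position 20 → W
n=26: only reaches 13(W), 24(W), 25(W), all W → L
n=27: reaches L-position 9 → W
n=28: reaches L-position 14 → W
n=29: reaches L-position 0 → W
n=30: reaches L-position 20 → W
n=31: reaches L-position 0 → W
n=32: only reaches 16(W), 24(W), 28(W), 30(W), 31(W), all W → L
n=33: reaches L-position 32 → W
n=34: reaches L-position 32 → W
From 34, the L positions reachable in one move are: 32.

Move to 32.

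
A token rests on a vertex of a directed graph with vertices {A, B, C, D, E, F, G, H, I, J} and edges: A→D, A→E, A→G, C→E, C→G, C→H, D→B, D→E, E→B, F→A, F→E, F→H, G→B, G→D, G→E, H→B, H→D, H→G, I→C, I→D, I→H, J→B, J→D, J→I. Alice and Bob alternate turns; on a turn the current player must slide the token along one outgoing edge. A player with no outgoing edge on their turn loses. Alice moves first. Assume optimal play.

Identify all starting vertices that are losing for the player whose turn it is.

A, B, C

Label each position W (a win for the player to move) or L (a loss). A position with no legal move is L; any other position is W exactly when some move reaches an L, and L when every move reaches a W.
Every edge goes from a vertex to one that appears earlier in the order B, E, D, G, A, H, F, C, I, J, so processing vertices in that order labels each vertex after all of its successors.
B: no outgoing edge → L
E: reaches L-position B → W
D: reaches L-position B → W
G: reaches L-position B → W
A: only reaches G(W), D(W), E(W), all W → L
H: reaches L-position B → W
F: reaches L-position A → W
C: only reaches H(W), G(W), E(W), all W → L
I: reaches L-position C → W
J: reaches L-position B → W
Reading off the rows marked L gives the requested list; there are 3 such vertices.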